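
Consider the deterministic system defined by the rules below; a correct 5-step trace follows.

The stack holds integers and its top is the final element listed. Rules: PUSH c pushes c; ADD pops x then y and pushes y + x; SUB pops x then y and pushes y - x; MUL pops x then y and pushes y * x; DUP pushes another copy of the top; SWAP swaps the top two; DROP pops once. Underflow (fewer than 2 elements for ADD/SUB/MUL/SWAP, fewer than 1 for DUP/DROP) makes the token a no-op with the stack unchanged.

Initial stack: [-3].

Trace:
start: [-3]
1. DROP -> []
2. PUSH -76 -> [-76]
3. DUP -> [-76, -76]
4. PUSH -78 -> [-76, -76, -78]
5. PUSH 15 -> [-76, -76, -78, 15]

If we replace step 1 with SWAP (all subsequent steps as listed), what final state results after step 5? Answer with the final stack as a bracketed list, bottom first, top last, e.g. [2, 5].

[-3, -76, -76, -78, 15]

(re-executing from step 1 with the substitution; state before step 1: [-3])
1. SWAP -> [-3]
2. PUSH -76 -> [-3, -76]
3. DUP -> [-3, -76, -76]
4. PUSH -78 -> [-3, -76, -76, -78]
5. PUSH 15 -> [-3, -76, -76, -78, 15]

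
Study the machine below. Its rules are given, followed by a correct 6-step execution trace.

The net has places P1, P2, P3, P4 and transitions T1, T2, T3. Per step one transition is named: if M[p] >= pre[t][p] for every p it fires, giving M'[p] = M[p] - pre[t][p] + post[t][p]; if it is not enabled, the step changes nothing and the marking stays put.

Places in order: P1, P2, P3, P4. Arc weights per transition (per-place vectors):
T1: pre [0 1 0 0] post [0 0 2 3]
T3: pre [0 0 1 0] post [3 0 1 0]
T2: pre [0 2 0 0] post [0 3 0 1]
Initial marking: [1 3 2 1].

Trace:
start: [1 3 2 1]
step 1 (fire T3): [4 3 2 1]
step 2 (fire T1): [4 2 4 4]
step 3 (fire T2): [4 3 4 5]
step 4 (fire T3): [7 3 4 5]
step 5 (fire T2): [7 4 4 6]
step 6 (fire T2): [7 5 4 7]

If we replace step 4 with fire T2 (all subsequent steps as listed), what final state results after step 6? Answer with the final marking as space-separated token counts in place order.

(re-executing from step 4 with the substitution; state before step 4: [4 3 4 5])
step 4 (fire T2): [4 4 4 6]
step 5 (fire T2): [4 5 4 7]
step 6 (fire T2): [4 6 4 8]

4 6 4 8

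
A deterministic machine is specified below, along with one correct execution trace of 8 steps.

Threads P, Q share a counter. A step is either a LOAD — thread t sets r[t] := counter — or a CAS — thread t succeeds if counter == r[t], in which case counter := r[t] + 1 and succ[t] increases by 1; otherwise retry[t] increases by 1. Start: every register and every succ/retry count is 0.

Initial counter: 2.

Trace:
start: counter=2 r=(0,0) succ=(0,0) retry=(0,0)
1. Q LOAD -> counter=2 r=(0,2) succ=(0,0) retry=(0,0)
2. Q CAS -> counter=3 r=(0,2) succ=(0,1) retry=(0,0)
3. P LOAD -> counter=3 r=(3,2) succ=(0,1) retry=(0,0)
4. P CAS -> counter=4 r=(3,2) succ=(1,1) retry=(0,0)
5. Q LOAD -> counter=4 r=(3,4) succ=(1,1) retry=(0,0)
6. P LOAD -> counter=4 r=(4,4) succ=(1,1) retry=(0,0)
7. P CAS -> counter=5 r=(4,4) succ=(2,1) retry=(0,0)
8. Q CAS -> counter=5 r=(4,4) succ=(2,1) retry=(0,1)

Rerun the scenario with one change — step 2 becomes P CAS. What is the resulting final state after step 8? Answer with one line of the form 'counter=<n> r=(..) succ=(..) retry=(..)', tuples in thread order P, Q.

counter=4 r=(3,3) succ=(2,0) retry=(1,1)

(re-executing from step 2 with the substitution; state before step 2: counter=2 r=(0,2) succ=(0,0) retry=(0,0))
2. P CAS -> counter=2 r=(0,2) succ=(0,0) retry=(1,0)
3. P LOAD -> counter=2 r=(2,2) succ=(0,0) retry=(1,0)
4. P CAS -> counter=3 r=(2,2) succ=(1,0) retry=(1,0)
5. Q LOAD -> counter=3 r=(2,3) succ=(1,0) retry=(1,0)
6. P LOAD -> counter=3 r=(3,3) succ=(1,0) retry=(1,0)
7. P CAS -> counter=4 r=(3,3) succ=(2,0) retry=(1,0)
8. Q CAS -> counter=4 r=(3,3) succ=(2,0) retry=(1,1)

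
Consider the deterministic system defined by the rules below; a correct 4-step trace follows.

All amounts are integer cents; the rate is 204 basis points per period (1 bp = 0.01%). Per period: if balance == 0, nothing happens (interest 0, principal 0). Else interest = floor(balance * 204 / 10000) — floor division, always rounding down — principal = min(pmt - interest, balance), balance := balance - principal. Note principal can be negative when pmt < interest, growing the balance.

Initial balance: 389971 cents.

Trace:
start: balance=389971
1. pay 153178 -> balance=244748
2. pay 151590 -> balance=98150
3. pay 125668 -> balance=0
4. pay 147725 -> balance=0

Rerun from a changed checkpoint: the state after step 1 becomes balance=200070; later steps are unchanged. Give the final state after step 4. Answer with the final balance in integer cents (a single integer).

state after step 1 := balance=200070
2. pay 151590 -> balance=52561
3. pay 125668 -> balance=0
4. pay 147725 -> balance=0

0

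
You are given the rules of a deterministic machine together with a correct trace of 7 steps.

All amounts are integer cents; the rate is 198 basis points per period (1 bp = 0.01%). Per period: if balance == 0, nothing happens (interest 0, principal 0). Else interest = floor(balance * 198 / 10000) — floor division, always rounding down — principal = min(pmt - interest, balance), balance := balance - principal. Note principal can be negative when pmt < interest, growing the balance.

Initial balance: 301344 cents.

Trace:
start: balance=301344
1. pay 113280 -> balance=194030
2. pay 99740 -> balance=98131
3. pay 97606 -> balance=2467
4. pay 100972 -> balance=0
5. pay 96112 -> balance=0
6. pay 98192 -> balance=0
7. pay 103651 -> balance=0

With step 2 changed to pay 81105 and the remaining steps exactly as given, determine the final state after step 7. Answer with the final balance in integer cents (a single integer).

0

(re-executing from step 2 with the substitution; state before step 2: balance=194030)
2. pay 81105 -> balance=116766
3. pay 97606 -> balance=21471
4. pay 100972 -> balance=0
5. pay 96112 -> balance=0
6. pay 98192 -> balance=0
7. pay 103651 -> balance=0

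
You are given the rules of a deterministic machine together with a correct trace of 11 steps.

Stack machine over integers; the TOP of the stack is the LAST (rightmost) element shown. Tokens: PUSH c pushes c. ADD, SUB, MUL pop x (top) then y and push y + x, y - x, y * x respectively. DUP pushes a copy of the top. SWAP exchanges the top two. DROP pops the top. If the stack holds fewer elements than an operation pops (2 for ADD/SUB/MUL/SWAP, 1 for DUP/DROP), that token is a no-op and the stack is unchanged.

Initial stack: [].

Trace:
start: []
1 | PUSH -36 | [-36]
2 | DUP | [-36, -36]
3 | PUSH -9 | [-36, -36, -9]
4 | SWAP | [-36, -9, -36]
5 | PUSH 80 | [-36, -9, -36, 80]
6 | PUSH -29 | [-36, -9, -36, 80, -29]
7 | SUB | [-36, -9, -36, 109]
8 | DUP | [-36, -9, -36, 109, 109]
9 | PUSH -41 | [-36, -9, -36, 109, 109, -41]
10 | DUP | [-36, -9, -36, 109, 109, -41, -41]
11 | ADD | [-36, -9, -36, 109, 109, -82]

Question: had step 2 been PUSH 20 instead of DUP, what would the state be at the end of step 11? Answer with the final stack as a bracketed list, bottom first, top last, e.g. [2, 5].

[-36, -9, 20, 109, 109, -82]

(re-executing from step 2 with the substitution; state before step 2: [-36])
2 | PUSH 20 | [-36, 20]
3 | PUSH -9 | [-36, 20, -9]
4 | SWAP | [-36, -9, 20]
5 | PUSH 80 | [-36, -9, 20, 80]
6 | PUSH -29 | [-36, -9, 20, 80, -29]
7 | SUB | [-36, -9, 20, 109]
8 | DUP | [-36, -9, 20, 109, 109]
9 | PUSH -41 | [-36, -9, 20, 109, 109, -41]
10 | DUP | [-36, -9, 20, 109, 109, -41, -41]
11 | ADD | [-36, -9, 20, 109, 109, -82]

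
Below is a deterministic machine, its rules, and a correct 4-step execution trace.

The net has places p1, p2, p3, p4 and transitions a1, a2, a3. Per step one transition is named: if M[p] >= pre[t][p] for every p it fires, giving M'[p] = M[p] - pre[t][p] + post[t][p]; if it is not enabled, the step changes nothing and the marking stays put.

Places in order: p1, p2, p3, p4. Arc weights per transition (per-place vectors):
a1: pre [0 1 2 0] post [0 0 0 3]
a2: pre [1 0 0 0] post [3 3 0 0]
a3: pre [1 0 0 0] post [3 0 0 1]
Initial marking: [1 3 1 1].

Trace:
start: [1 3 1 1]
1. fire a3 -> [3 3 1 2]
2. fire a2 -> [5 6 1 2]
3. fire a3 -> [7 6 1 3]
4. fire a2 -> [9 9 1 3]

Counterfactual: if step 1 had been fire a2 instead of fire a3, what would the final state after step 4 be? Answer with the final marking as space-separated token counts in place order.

9 12 1 2

(re-executing from step 1 with the substitution; state before step 1: [1 3 1 1])
1. fire a2 -> [3 6 1 1]
2. fire a2 -> [5 9 1 1]
3. fire a3 -> [7 9 1 2]
4. fire a2 -> [9 12 1 2]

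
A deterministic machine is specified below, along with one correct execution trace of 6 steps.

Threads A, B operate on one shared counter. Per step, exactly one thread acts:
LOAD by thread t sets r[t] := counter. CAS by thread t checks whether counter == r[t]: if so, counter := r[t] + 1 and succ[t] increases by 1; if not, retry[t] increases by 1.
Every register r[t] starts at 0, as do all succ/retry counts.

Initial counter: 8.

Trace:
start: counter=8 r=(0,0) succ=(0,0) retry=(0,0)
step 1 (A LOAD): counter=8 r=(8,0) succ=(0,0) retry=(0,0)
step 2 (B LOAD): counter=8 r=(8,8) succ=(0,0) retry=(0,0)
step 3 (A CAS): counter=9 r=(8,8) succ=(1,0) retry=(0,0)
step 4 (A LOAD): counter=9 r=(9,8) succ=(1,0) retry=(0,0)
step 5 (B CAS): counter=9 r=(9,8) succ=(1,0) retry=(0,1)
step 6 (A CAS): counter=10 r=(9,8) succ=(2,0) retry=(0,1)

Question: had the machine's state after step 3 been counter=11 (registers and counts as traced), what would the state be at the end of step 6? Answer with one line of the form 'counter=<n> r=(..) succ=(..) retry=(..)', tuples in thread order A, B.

counter=12 r=(11,8) succ=(2,0) retry=(0,1)

state after step 3 := counter=11 r=(8,8) succ=(1,0) retry=(0,0)
step 4 (A LOAD): counter=11 r=(11,8) succ=(1,0) retry=(0,0)
step 5 (B CAS): counter=11 r=(11,8) succ=(1,0) retry=(0,1)
step 6 (A CAS): counter=12 r=(11,8) succ=(2,0) retry=(0,1)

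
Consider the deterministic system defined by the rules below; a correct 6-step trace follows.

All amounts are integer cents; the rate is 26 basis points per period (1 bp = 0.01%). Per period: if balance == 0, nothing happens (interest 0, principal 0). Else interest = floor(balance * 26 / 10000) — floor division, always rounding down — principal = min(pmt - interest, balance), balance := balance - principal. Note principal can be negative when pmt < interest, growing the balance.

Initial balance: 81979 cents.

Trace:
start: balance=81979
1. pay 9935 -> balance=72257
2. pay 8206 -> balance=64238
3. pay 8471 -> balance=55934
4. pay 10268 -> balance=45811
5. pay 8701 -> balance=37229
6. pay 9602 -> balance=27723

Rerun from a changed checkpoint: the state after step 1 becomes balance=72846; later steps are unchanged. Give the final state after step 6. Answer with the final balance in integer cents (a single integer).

28319

state after step 1 := balance=72846
2. pay 8206 -> balance=64829
3. pay 8471 -> balance=56526
4. pay 10268 -> balance=46404
5. pay 8701 -> balance=37823
6. pay 9602 -> balance=28319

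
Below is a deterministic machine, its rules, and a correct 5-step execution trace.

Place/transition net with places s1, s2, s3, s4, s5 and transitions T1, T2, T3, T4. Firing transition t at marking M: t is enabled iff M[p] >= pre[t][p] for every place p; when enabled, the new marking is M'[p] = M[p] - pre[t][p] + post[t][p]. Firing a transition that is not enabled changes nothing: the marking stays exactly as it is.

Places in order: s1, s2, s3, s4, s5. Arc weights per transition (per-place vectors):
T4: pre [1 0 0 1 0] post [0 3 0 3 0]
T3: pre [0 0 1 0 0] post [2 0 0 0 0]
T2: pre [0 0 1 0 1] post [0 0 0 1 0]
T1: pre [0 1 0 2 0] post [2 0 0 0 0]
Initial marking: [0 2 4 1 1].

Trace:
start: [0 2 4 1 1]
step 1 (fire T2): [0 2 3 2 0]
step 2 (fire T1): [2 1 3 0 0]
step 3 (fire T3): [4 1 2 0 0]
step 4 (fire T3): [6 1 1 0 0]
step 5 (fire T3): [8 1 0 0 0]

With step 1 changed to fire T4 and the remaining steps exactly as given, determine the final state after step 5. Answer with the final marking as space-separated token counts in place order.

(re-executing from step 1 with the substitution; state before step 1: [0 2 4 1 1])
step 1 (fire T4): [0 2 4 1 1]
step 2 (fire T1): [0 2 4 1 1]
step 3 (fire T3): [2 2 3 1 1]
step 4 (fire T3): [4 2 2 1 1]
step 5 (fire T3): [6 2 1 1 1]

6 2 1 1 1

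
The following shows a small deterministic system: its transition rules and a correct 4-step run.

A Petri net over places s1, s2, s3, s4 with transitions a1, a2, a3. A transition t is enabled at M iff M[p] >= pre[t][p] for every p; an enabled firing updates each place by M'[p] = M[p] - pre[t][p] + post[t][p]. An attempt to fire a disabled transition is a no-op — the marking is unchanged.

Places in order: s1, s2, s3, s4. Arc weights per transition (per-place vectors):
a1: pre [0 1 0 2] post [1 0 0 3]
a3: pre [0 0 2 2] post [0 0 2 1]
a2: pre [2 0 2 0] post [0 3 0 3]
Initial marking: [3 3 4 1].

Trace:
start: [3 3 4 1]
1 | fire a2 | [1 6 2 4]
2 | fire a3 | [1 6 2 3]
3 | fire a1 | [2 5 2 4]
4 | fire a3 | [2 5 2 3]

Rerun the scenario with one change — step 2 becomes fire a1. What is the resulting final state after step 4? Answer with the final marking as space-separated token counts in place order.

3 4 2 5

(re-executing from step 2 with the substitution; state before step 2: [1 6 2 4])
2 | fire a1 | [2 5 2 5]
3 | fire a1 | [3 4 2 6]
4 | fire a3 | [3 4 2 5]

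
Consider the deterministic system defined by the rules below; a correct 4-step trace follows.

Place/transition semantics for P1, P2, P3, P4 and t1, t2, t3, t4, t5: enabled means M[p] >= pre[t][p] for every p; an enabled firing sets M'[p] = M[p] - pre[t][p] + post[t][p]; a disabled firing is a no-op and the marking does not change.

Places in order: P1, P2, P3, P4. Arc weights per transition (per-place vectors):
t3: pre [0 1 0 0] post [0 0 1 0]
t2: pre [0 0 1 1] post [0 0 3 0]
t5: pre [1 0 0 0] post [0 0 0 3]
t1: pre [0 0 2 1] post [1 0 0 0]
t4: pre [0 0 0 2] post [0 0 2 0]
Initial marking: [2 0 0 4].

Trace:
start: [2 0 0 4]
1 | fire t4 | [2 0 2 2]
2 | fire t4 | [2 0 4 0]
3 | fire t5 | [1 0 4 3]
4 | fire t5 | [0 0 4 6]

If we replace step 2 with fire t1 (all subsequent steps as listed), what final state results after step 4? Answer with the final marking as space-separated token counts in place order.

1 0 0 7

(re-executing from step 2 with the substitution; state before step 2: [2 0 2 2])
2 | fire t1 | [3 0 0 1]
3 | fire t5 | [2 0 0 4]
4 | fire t5 | [1 0 0 7]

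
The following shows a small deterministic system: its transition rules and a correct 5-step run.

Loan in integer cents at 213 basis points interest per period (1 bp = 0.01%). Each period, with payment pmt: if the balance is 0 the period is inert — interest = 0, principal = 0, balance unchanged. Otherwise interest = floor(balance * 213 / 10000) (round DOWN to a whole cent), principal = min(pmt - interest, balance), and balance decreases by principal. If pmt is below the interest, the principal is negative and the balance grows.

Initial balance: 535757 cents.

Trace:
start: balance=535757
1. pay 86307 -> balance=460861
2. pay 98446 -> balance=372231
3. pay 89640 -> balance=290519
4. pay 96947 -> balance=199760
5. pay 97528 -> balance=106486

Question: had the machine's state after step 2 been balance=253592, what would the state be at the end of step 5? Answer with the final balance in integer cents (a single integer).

0

state after step 2 := balance=253592
3. pay 89640 -> balance=169353
4. pay 96947 -> balance=76013
5. pay 97528 -> balance=0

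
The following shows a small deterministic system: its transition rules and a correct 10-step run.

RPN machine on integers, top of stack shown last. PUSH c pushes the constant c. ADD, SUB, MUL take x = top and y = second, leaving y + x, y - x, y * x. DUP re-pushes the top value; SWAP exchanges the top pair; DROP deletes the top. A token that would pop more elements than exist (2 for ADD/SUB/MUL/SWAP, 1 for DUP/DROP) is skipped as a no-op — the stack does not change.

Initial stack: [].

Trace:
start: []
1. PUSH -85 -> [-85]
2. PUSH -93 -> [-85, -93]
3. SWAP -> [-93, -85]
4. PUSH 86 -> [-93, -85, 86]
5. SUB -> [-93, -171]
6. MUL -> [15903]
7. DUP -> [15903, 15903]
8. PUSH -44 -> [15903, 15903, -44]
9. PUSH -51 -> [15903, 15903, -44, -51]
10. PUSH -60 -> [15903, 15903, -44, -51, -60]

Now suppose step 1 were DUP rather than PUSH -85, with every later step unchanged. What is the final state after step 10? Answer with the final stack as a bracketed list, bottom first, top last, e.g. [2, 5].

(re-executing from step 1 with the substitution; state before step 1: [])
1. DUP -> []
2. PUSH -93 -> [-93]
3. SWAP -> [-93]
4. PUSH 86 -> [-93, 86]
5. SUB -> [-179]
6. MUL -> [-179]
7. DUP -> [-179, -179]
8. PUSH -44 -> [-179, -179, -44]
9. PUSH -51 -> [-179, -179, -44, -51]
10. PUSH -60 -> [-179, -179, -44, -51, -60]

[-179, -179, -44, -51, -60]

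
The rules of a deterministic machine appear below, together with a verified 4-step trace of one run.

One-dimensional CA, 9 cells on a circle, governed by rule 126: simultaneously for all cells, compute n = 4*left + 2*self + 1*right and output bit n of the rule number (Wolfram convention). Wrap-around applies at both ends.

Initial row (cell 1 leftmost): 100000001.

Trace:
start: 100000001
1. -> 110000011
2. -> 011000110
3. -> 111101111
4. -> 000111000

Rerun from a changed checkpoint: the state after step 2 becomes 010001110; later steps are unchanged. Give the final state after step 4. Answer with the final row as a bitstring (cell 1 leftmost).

001111110

state after step 2 := 010001110
3. -> 111011011
4. -> 001111110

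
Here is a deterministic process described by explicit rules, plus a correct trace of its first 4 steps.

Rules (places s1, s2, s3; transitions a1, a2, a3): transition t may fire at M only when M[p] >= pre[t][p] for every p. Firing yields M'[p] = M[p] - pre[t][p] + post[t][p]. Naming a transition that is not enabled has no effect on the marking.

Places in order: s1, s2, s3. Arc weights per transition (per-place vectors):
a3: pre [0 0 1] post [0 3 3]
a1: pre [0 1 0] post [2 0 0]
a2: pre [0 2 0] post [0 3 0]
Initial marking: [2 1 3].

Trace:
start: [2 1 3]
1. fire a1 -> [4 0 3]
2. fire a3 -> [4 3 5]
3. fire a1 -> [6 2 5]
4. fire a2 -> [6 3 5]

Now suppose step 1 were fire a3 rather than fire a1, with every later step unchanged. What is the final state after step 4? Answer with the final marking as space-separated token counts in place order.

4 7 7

(re-executing from step 1 with the substitution; state before step 1: [2 1 3])
1. fire a3 -> [2 4 5]
2. fire a3 -> [2 7 7]
3. fire a1 -> [4 6 7]
4. fire a2 -> [4 7 7]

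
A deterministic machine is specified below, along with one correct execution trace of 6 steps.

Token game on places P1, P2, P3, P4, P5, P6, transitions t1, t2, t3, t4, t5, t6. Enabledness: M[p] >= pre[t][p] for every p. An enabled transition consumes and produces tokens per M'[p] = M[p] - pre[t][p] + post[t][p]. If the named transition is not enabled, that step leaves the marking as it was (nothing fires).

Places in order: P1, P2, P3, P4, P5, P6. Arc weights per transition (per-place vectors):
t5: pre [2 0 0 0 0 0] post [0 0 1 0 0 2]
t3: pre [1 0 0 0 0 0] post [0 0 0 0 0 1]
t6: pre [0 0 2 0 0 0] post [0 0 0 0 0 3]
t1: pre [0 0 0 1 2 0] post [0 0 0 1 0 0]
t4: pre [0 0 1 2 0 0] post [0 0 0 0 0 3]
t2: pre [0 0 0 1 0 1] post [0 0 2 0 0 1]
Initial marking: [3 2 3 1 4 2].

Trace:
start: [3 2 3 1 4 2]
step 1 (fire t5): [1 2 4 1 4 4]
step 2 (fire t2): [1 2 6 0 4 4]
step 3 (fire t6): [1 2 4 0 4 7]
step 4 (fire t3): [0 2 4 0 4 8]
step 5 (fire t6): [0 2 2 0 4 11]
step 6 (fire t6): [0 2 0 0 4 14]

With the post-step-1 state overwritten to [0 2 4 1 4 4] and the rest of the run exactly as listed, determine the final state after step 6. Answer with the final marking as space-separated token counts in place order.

0 2 0 0 4 13

state after step 1 := [0 2 4 1 4 4]
step 2 (fire t2): [0 2 6 0 4 4]
step 3 (fire t6): [0 2 4 0 4 7]
step 4 (fire t3): [0 2 4 0 4 7]
step 5 (fire t6): [0 2 2 0 4 10]
step 6 (fire t6): [0 2 0 0 4 13]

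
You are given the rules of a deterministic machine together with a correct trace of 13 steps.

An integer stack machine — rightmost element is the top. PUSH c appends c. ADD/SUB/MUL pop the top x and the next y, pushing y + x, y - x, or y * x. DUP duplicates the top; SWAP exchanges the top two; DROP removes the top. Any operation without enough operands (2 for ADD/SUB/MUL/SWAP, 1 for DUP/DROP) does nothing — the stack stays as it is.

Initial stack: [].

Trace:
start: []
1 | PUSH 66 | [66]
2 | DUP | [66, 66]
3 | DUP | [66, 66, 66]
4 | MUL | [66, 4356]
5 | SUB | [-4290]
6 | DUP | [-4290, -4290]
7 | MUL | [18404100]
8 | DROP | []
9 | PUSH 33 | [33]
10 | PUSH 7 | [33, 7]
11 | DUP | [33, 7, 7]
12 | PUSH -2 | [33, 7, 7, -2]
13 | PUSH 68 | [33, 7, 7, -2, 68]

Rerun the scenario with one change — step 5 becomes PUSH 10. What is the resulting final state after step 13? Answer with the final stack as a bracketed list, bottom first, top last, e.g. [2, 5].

[66, 4356, 33, 7, 7, -2, 68]

(re-executing from step 5 with the substitution; state before step 5: [66, 4356])
5 | PUSH 10 | [66, 4356, 10]
6 | DUP | [66, 4356, 10, 10]
7 | MUL | [66, 4356, 100]
8 | DROP | [66, 4356]
9 | PUSH 33 | [66, 4356, 33]
10 | PUSH 7 | [66, 4356, 33, 7]
11 | DUP | [66, 4356, 33, 7, 7]
12 | PUSH -2 | [66, 4356, 33, 7, 7, -2]
13 | PUSH 68 | [66, 4356, 33, 7, 7, -2, 68]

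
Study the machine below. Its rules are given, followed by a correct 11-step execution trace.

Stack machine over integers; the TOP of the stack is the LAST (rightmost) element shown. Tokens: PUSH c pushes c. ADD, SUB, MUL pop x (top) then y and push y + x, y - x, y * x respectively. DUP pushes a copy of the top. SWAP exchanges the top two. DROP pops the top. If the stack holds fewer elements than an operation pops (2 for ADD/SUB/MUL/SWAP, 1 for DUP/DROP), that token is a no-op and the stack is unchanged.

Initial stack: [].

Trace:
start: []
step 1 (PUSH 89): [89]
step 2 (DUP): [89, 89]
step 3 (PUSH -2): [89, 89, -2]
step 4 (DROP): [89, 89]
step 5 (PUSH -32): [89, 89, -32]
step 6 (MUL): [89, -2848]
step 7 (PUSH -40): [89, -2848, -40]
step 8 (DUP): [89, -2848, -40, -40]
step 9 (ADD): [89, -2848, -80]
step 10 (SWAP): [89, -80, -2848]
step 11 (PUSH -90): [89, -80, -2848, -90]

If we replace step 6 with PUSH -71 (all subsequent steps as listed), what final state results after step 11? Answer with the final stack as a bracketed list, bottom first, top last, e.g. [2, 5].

(re-executing from step 6 with the substitution; state before step 6: [89, 89, -32])
step 6 (PUSH -71): [89, 89, -32, -71]
step 7 (PUSH -40): [89, 89, -32, -71, -40]
step 8 (DUP): [89, 89, -32, -71, -40, -40]
step 9 (ADD): [89, 89, -32, -71, -80]
step 10 (SWAP): [89, 89, -32, -80, -71]
step 11 (PUSH -90): [89, 89, -32, -80, -71, -90]

[89, 89, -32, -80, -71, -90]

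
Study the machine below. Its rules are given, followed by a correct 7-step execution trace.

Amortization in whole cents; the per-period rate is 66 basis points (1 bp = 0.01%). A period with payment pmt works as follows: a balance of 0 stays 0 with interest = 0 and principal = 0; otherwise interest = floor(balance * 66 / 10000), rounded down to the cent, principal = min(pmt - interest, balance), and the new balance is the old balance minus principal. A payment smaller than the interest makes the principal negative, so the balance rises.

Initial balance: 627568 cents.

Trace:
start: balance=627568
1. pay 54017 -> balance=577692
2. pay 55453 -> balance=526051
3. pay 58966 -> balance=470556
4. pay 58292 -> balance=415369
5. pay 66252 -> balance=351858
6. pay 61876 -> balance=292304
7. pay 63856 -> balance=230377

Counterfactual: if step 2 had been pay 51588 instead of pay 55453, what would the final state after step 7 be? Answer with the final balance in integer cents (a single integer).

234372

(re-executing from step 2 with the substitution; state before step 2: balance=577692)
2. pay 51588 -> balance=529916
3. pay 58966 -> balance=474447
4. pay 58292 -> balance=419286
5. pay 66252 -> balance=355801
6. pay 61876 -> balance=296273
7. pay 63856 -> balance=234372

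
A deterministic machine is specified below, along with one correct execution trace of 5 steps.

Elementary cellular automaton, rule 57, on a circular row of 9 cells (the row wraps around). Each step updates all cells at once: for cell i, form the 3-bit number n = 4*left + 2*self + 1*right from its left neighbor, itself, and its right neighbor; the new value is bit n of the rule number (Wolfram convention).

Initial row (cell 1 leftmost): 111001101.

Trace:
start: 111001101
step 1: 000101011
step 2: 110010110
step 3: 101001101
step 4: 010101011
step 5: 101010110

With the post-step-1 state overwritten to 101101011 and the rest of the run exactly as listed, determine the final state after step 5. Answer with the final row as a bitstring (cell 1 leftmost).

state after step 1 := 101101011
step 2: 011010110
step 3: 010101101
step 4: 101011010
step 5: 010110101

010110101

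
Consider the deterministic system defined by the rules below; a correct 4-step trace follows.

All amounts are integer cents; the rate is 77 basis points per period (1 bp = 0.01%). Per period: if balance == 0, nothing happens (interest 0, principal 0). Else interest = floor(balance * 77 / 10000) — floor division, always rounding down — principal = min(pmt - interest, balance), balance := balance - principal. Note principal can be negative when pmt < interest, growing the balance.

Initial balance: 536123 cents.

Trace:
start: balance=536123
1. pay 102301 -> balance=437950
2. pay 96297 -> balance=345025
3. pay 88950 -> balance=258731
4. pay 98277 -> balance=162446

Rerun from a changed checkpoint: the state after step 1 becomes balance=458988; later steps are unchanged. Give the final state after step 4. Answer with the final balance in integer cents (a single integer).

state after step 1 := balance=458988
2. pay 96297 -> balance=366225
3. pay 88950 -> balance=280094
4. pay 98277 -> balance=183973

183973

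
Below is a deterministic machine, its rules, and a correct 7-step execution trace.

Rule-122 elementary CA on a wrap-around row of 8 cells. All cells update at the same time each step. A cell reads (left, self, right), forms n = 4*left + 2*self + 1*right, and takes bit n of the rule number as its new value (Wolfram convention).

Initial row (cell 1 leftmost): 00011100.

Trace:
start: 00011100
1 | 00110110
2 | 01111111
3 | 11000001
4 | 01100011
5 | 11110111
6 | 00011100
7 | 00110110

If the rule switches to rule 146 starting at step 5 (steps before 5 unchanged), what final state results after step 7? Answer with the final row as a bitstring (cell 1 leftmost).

(re-executing steps 5..7 under rule 146; state before step 5: 01100011)
5 | 00010100
6 | 00100010
7 | 01010101

01010101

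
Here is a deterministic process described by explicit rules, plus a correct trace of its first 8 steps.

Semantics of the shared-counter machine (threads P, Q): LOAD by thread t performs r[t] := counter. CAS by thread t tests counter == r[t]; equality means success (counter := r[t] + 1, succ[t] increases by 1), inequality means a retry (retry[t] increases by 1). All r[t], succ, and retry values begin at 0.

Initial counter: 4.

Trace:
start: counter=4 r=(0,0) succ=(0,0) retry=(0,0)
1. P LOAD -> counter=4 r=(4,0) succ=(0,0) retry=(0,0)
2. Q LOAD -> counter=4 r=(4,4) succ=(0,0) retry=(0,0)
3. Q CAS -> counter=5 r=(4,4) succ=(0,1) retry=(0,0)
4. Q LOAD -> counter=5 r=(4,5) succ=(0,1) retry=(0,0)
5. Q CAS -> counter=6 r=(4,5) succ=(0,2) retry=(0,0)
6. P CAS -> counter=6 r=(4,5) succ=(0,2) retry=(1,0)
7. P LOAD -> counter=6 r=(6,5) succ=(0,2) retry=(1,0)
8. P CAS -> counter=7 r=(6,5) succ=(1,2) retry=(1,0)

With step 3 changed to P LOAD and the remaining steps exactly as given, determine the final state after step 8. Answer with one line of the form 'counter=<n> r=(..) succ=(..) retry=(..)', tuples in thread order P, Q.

(re-executing from step 3 with the substitution; state before step 3: counter=4 r=(4,4) succ=(0,0) retry=(0,0))
3. P LOAD -> counter=4 r=(4,4) succ=(0,0) retry=(0,0)
4. Q LOAD -> counter=4 r=(4,4) succ=(0,0) retry=(0,0)
5. Q CAS -> counter=5 r=(4,4) succ=(0,1) retry=(0,0)
6. P CAS -> counter=5 r=(4,4) succ=(0,1) retry=(1,0)
7. P LOAD -> counter=5 r=(5,4) succ=(0,1) retry=(1,0)
8. P CAS -> counter=6 r=(5,4) succ=(1,1) retry=(1,0)

counter=6 r=(5,4) succ=(1,1) retry=(1,0)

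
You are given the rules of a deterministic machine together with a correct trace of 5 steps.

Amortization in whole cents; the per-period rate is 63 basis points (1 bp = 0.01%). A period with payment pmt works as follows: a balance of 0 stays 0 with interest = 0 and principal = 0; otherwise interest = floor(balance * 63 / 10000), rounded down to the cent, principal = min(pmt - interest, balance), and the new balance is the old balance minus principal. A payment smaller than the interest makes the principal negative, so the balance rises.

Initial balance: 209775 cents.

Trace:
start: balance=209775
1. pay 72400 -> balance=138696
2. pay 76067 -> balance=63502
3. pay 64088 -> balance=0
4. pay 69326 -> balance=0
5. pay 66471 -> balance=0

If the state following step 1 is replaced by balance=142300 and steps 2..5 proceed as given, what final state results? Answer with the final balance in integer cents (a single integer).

0

state after step 1 := balance=142300
2. pay 76067 -> balance=67129
3. pay 64088 -> balance=3463
4. pay 69326 -> balance=0
5. pay 66471 -> balance=0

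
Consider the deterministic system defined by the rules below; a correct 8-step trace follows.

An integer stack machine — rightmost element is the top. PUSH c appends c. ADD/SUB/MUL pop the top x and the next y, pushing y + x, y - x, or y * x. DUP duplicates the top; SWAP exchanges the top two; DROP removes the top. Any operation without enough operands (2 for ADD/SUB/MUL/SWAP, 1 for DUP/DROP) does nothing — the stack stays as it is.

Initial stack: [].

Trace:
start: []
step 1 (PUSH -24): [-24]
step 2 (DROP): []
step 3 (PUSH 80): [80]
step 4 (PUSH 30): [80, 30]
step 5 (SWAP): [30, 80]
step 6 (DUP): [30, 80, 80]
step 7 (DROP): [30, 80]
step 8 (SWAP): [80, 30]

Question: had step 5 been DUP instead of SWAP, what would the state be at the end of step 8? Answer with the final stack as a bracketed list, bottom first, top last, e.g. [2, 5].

(re-executing from step 5 with the substitution; state before step 5: [80, 30])
step 5 (DUP): [80, 30, 30]
step 6 (DUP): [80, 30, 30, 30]
step 7 (DROP): [80, 30, 30]
step 8 (SWAP): [80, 30, 30]

[80, 30, 30]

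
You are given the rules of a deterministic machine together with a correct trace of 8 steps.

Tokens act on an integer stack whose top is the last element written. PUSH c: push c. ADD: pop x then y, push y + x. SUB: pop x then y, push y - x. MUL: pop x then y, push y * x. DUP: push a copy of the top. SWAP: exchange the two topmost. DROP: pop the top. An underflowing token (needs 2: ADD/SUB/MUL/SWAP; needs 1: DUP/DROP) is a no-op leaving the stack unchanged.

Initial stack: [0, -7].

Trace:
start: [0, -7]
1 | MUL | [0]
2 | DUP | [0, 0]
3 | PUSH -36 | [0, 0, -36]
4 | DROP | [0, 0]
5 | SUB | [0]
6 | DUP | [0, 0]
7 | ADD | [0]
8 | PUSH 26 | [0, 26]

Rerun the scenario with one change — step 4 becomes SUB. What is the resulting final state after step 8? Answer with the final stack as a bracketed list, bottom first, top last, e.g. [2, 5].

[-72, 26]

(re-executing from step 4 with the substitution; state before step 4: [0, 0, -36])
4 | SUB | [0, 36]
5 | SUB | [-36]
6 | DUP | [-36, -36]
7 | ADD | [-72]
8 | PUSH 26 | [-72, 26]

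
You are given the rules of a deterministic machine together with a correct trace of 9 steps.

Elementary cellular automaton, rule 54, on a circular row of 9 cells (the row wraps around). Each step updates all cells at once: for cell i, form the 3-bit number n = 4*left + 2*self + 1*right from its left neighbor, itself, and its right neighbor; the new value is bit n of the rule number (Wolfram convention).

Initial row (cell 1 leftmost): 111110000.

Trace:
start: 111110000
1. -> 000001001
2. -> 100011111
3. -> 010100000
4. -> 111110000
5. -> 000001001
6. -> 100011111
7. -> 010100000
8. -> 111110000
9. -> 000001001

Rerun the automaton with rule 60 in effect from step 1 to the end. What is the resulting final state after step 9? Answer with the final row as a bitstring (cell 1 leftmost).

(re-executing steps 1..9 under rule 60; state before step 1: 111110000)
1. -> 100001000
2. -> 110001100
3. -> 101001010
4. -> 111101111
5. -> 000011000
6. -> 000010100
7. -> 000011110
8. -> 000010001
9. -> 100011001

100011001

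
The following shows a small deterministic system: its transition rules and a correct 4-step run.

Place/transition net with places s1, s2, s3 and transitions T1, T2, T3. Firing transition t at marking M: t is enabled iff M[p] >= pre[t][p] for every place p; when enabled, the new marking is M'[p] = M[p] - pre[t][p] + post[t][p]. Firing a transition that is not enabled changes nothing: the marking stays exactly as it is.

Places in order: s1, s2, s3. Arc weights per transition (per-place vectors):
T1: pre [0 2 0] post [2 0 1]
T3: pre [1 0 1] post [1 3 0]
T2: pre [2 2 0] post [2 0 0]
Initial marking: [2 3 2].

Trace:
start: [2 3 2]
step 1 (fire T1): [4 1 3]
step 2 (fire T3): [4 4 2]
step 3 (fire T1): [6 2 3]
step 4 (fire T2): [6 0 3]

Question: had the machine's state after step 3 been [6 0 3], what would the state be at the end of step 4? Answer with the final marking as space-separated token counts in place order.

6 0 3

state after step 3 := [6 0 3]
step 4 (fire T2): [6 0 3]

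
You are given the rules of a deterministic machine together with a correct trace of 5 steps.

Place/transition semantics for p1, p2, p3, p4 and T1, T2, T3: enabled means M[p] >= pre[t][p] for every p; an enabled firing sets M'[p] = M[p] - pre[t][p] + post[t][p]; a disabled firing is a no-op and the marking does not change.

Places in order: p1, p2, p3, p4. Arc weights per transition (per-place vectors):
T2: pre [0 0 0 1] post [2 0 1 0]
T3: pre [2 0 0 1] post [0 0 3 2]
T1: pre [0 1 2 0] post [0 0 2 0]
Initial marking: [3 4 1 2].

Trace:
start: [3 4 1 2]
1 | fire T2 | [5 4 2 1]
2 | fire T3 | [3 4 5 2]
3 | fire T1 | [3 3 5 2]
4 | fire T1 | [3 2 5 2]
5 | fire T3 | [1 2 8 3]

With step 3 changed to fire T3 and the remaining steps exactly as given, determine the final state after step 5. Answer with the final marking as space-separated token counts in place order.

1 3 8 3

(re-executing from step 3 with the substitution; state before step 3: [3 4 5 2])
3 | fire T3 | [1 4 8 3]
4 | fire T1 | [1 3 8 3]
5 | fire T3 | [1 3 8 3]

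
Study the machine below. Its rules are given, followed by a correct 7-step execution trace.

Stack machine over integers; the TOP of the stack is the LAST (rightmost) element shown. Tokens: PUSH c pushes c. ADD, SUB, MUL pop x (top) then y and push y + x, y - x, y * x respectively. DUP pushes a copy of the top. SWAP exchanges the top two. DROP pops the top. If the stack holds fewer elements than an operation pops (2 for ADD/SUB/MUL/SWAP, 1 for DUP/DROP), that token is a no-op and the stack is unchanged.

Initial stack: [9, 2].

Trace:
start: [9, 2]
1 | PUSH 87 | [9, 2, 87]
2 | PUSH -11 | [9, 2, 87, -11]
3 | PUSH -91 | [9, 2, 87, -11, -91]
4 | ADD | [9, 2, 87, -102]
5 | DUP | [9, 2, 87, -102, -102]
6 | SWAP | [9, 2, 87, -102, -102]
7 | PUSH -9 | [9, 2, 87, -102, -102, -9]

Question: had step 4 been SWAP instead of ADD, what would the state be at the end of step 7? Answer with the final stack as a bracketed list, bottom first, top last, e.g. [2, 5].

[9, 2, 87, -91, -11, -11, -9]

(re-executing from step 4 with the substitution; state before step 4: [9, 2, 87, -11, -91])
4 | SWAP | [9, 2, 87, -91, -11]
5 | DUP | [9, 2, 87, -91, -11, -11]
6 | SWAP | [9, 2, 87, -91, -11, -11]
7 | PUSH -9 | [9, 2, 87, -91, -11, -11, -9]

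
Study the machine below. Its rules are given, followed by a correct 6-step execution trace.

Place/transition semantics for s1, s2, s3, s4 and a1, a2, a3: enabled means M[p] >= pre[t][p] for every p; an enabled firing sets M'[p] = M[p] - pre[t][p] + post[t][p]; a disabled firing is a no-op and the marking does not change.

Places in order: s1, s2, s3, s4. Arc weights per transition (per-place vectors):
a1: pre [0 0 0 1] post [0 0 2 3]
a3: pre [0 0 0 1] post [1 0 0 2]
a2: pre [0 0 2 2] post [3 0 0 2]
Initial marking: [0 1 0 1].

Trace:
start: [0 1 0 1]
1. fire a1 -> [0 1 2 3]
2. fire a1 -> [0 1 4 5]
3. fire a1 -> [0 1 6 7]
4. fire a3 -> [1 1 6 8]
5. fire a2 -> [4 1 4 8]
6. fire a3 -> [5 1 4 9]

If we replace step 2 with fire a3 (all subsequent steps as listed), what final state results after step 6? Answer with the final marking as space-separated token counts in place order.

6 1 2 8

(re-executing from step 2 with the substitution; state before step 2: [0 1 2 3])
2. fire a3 -> [1 1 2 4]
3. fire a1 -> [1 1 4 6]
4. fire a3 -> [2 1 4 7]
5. fire a2 -> [5 1 2 7]
6. fire a3 -> [6 1 2 8]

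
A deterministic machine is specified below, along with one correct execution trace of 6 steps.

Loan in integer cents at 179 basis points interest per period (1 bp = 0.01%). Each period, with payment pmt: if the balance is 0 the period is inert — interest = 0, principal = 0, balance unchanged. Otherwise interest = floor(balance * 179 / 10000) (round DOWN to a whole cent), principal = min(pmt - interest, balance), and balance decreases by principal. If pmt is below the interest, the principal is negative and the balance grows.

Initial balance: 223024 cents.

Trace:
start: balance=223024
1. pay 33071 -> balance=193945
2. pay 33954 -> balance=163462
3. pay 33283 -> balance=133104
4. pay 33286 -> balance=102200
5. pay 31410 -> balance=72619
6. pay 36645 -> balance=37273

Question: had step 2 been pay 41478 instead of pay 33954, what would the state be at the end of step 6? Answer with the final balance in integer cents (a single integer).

29196

(re-executing from step 2 with the substitution; state before step 2: balance=193945)
2. pay 41478 -> balance=155938
3. pay 33283 -> balance=125446
4. pay 33286 -> balance=94405
5. pay 31410 -> balance=64684
6. pay 36645 -> balance=29196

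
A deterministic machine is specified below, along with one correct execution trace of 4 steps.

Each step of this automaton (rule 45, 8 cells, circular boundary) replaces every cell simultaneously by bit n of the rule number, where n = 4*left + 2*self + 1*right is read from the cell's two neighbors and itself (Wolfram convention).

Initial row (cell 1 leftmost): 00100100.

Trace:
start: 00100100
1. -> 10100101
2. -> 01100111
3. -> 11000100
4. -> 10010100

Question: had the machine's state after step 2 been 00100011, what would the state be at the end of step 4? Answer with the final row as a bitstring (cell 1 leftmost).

state after step 2 := 00100011
3. -> 00101010
4. -> 10111110

10111110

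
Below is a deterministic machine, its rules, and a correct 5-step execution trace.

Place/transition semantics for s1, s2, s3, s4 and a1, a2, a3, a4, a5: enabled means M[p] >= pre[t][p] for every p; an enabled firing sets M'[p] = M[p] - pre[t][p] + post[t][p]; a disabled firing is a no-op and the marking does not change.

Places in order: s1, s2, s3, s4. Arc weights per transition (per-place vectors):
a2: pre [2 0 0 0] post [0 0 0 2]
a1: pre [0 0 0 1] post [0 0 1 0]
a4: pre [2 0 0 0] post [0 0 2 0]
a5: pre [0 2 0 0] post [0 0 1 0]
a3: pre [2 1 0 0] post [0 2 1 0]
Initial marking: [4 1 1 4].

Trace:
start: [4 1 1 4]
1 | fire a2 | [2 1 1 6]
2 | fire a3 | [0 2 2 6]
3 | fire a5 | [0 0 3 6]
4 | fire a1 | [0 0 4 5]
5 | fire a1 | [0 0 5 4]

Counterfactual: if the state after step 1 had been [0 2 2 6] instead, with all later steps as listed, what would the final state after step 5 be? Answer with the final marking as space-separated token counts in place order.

state after step 1 := [0 2 2 6]
2 | fire a3 | [0 2 2 6]
3 | fire a5 | [0 0 3 6]
4 | fire a1 | [0 0 4 5]
5 | fire a1 | [0 0 5 4]

0 0 5 4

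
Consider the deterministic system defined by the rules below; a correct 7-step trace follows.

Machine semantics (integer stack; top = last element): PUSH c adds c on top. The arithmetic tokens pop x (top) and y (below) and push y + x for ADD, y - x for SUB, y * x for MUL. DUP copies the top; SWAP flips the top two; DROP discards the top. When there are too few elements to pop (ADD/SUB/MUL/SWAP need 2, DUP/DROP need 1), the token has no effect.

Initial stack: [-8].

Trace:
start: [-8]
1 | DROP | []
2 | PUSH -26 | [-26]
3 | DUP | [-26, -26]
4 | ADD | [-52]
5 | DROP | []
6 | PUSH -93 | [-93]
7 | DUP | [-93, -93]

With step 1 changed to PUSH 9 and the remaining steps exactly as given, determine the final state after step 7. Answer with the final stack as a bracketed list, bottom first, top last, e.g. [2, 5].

(re-executing from step 1 with the substitution; state before step 1: [-8])
1 | PUSH 9 | [-8, 9]
2 | PUSH -26 | [-8, 9, -26]
3 | DUP | [-8, 9, -26, -26]
4 | ADD | [-8, 9, -52]
5 | DROP | [-8, 9]
6 | PUSH -93 | [-8, 9, -93]
7 | DUP | [-8, 9, -93, -93]

[-8, 9, -93, -93]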